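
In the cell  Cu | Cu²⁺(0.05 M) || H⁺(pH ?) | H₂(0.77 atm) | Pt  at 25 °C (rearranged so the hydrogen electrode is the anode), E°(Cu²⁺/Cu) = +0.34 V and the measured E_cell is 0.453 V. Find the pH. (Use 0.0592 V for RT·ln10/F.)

E°_cell = 0.34 V and n = 2.
log Q = n(E° − E)/0.0592 = 2×(0.34 − 0.453)/0.0592 = -3.818.
With Q = [H⁺]^2 / ([Cu²⁺]·P(H₂)), solving for [H⁺] gives log[H⁺] = -2.616, so pH = 2.62.

pH = 2.62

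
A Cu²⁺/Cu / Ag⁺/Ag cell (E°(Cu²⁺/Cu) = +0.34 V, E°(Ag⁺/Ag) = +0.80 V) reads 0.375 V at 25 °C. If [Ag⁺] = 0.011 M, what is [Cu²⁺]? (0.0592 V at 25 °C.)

0.09 M

From the Nernst equation, log Q = n(E° − E)/0.0592 = 2(0.46 − 0.375)/0.0592 = 2.872, so Q = 744.
With Q = [Cu²⁺]/[Ag⁺]^2 and the known concentrations, [Cu²⁺] in the numerator gives [Cu²⁺] = 0.09 M.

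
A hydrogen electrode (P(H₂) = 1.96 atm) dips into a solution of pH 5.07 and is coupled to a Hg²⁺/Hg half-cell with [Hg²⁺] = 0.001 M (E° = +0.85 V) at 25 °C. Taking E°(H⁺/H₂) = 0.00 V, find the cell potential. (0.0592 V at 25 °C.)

The Hg²⁺/Hg couple is the cathode, so E°_cell = 0.85 V; n = 2.
[H⁺] = 10^(−5.07) = 8.5 × 10^-6 M, and Q = [H⁺]^2 / ([Hg²⁺]·P(H₂)) = 3.7 × 10^-8.
E = E° − (0.0592/2) log Q = 0.85 − (0.0592/2)(-7.432) = 1.070 V.

1.07 V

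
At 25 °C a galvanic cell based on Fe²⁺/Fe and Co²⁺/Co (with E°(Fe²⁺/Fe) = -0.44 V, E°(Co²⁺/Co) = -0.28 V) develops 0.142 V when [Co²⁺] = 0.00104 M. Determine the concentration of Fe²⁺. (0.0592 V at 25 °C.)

From the Nernst equation, log Q = n(E° − E)/0.0592 = 2(0.16 − 0.142)/0.0592 = 0.608, so Q = 4.06.
With Q = [Fe²⁺]/[Co²⁺] and the known concentrations, [Fe²⁺] in the numerator gives [Fe²⁺] = 0.0042 M.

0.0042 M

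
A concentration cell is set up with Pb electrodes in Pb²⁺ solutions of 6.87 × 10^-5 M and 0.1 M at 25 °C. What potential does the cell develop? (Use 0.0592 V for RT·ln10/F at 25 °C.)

0.094 V

Both half-cells are Pb²⁺/Pb, so E°_cell = 0. The concentrated side is the cathode; the cell reaction moves Pb²⁺ from high to low concentration with n = 2.
Q = [Pb²⁺]_dilute/[Pb²⁺]_conc = 6.87 × 10^-5/0.1 = 6.87 × 10^-4.
E = 0 − (0.0592/2) log Q = −(0.0592/2)(-3.163) = 0.0936 V.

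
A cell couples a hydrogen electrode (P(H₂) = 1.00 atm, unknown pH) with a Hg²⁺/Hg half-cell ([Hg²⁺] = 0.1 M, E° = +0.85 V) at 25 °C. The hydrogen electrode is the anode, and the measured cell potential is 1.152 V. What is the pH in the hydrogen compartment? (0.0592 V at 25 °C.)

E°_cell = 0.85 V and n = 2.
log Q = n(E° − E)/0.0592 = 2×(0.85 − 1.152)/0.0592 = -10.203.
With Q = [H⁺]^2 / ([Hg²⁺]·P(H₂)), solving for [H⁺] gives log[H⁺] = -5.601, so pH = 5.60.

pH = 5.60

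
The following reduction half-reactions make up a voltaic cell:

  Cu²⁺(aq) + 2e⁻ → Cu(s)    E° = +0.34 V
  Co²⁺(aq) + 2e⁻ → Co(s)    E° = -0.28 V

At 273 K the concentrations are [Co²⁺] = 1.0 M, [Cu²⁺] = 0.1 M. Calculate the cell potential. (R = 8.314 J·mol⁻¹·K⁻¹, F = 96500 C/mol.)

0.593 V

The Cu²⁺/Cu couple has the higher reduction potential and acts as the cathode, so E°_cell = +0.34 − (-0.28) = 0.62 V.
Balancing electrons gives n = 2; the reaction quotient is Q = [Co²⁺]/[Cu²⁺] = 10.0.
E = E° − (RT/nF) ln Q = 0.62 − (8.314×273)/(2×96500) × (2.303) = 0.620 − 0.027 = 0.593 V.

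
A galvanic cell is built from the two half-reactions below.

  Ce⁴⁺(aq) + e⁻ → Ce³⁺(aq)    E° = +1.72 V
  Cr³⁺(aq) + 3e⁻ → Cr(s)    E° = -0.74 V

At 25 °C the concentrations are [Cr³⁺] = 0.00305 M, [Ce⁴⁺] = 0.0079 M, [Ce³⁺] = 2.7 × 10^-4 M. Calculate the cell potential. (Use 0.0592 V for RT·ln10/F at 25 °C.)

The Ce⁴⁺/Ce³⁺ couple has the higher reduction potential and acts as the cathode, so E°_cell = +1.72 − (-0.74) = 2.46 V.
Balancing electrons gives n = 3; the reaction quotient is Q = [Cr³⁺]·[Ce³⁺]^3/[Ce⁴⁺]^3 = 1.22 × 10^-7.
At 25 °C, E = E° − (0.0592/n) log Q = 2.46 − (0.0592/3)(-6.914) = 2.460 + 0.136 = 2.596 V.

2.60 V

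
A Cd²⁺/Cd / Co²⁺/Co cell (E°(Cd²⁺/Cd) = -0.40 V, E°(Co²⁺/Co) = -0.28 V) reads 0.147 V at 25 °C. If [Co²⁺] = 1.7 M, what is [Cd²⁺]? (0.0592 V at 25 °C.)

0.21 M

From the Nernst equation, log Q = n(E° − E)/0.0592 = 2(0.12 − 0.147)/0.0592 = -0.912, so Q = 0.122.
With Q = [Cd²⁺]/[Co²⁺] and the known concentrations, [Cd²⁺] in the numerator gives [Cd²⁺] = 0.21 M.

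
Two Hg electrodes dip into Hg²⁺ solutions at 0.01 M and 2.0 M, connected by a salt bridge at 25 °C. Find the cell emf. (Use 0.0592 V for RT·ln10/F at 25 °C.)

Both half-cells are Hg²⁺/Hg, so E°_cell = 0. The concentrated side is the cathode; the cell reaction moves Hg²⁺ from high to low concentration with n = 2.
Q = [Hg²⁺]_dilute/[Hg²⁺]_conc = 0.01/2.0 = 0.00500.
E = 0 − (0.0592/2) log Q = −(0.0592/2)(-2.301) = 0.0681 V.

0.068 V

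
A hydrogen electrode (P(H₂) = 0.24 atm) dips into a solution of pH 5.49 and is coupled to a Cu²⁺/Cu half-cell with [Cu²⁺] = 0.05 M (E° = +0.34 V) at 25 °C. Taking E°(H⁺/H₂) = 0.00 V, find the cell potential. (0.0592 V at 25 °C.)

The Cu²⁺/Cu couple is the cathode, so E°_cell = 0.34 V; n = 2.
[H⁺] = 10^(−5.49) = 3.2 × 10^-6 M, and Q = [H⁺]^2 / ([Cu²⁺]·P(H₂)) = 8.73 × 10^-10.
E = E° − (0.0592/2) log Q = 0.34 − (0.0592/2)(-9.059) = 0.608 V.

0.61 V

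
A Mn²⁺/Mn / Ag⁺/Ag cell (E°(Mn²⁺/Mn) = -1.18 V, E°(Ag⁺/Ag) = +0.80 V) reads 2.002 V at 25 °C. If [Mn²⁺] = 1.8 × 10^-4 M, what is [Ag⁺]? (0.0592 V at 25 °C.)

From the Nernst equation, log Q = n(E° − E)/0.0592 = 2(1.98 − 2.002)/0.0592 = -0.743, so Q = 0.181.
With Q = [Mn²⁺]/[Ag⁺]^2 and the known concentrations, [Ag⁺]^2 in the denominator gives [Ag⁺] = 0.032 M.

0.032 M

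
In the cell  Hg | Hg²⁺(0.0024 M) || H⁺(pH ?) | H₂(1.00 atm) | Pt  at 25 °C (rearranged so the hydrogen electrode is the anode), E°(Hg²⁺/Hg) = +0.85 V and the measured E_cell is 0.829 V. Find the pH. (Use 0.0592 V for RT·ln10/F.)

pH = 0.96

E°_cell = 0.85 V and n = 2.
log Q = n(E° − E)/0.0592 = 2×(0.85 − 0.829)/0.0592 = 0.709.
With Q = [H⁺]^2 / ([Hg²⁺]·P(H₂)), solving for [H⁺] gives log[H⁺] = -0.955, so pH = 0.96.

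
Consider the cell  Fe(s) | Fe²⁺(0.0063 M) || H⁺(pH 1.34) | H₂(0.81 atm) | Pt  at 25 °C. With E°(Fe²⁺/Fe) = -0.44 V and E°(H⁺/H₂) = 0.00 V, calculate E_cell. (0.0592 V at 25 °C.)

The hydrogen couple is the cathode, so E°_cell = 0.44 V; n = 2.
[H⁺] = 10^(−1.34) = 0.046 M, and Q = [Fe²⁺]·P(H₂) / [H⁺]^2 = 2.44.
E = E° − (0.0592/2) log Q = 0.44 − (0.0592/2)(0.388) = 0.429 V.

0.43 V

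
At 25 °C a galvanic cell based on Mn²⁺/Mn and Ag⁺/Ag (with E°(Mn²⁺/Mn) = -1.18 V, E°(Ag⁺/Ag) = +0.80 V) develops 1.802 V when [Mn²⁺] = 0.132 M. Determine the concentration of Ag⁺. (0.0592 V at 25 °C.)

From the Nernst equation, log Q = n(E° − E)/0.0592 = 2(1.98 − 1.802)/0.0592 = 6.014, so Q = 1.03 × 10^6.
With Q = [Mn²⁺]/[Ag⁺]^2 and the known concentrations, [Ag⁺]^2 in the denominator gives [Ag⁺] = 3.6 × 10^-4 M.

3.6 × 10^-4 M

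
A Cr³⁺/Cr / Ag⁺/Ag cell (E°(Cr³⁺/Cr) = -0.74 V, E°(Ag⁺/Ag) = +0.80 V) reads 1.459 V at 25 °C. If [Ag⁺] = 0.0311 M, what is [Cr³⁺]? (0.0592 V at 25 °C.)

From the Nernst equation, log Q = n(E° − E)/0.0592 = 3(1.54 − 1.459)/0.0592 = 4.105, so Q = 1.27 × 10^4.
With Q = [Cr³⁺]/[Ag⁺]^3 and the known concentrations, [Cr³⁺] in the numerator gives [Cr³⁺] = 0.38 M.

0.38 M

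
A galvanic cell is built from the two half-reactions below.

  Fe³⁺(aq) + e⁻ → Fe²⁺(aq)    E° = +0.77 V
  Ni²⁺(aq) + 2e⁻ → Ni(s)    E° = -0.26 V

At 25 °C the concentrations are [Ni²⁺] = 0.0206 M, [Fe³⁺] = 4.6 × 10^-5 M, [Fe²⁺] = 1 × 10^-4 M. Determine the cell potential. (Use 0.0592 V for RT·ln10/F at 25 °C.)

1.06 V

The Fe³⁺/Fe²⁺ couple has the higher reduction potential and acts as the cathode, so E°_cell = +0.77 − (-0.26) = 1.03 V.
Balancing electrons gives n = 2; the reaction quotient is Q = [Ni²⁺]·[Fe²⁺]^2/[Fe³⁺]^2 = 0.0974.
At 25 °C, E = E° − (0.0592/n) log Q = 1.03 − (0.0592/2)(-1.012) = 1.030 + 0.030 = 1.060 V.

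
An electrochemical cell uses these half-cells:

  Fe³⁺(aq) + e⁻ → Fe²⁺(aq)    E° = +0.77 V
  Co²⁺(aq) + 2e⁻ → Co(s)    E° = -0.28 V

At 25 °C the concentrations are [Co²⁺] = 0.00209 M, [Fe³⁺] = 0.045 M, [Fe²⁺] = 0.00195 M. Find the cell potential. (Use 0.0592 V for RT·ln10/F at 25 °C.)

The Fe³⁺/Fe²⁺ couple has the higher reduction potential and acts as the cathode, so E°_cell = +0.77 − (-0.28) = 1.05 V.
Balancing electrons gives n = 2; the reaction quotient is Q = [Co²⁺]·[Fe²⁺]^2/[Fe³⁺]^2 = 3.92 × 10^-6.
At 25 °C, E = E° − (0.0592/n) log Q = 1.05 − (0.0592/2)(-5.406) = 1.050 + 0.160 = 1.210 V.

1.21 V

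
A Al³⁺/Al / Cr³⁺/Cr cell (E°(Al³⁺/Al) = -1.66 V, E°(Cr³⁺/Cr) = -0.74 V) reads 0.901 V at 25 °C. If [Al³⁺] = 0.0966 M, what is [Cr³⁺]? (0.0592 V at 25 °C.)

0.011 M

From the Nernst equation, log Q = n(E° − E)/0.0592 = 3(0.92 − 0.901)/0.0592 = 0.963, so Q = 9.18.
With Q = [Al³⁺]/[Cr³⁺] and the known concentrations, [Cr³⁺] in the denominator gives [Cr³⁺] = 0.011 M.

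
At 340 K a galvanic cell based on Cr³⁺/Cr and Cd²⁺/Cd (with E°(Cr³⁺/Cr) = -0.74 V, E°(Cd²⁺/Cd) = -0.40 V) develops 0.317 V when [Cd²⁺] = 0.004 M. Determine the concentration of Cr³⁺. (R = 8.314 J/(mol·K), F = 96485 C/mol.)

From the Nernst equation, ln Q = nF(E° − E)/RT = 6×96485×(0.34 − 0.317)/(8.314×340) = 4.710, so Q = 111.
With Q = [Cr³⁺]^2/[Cd²⁺]^3 and the known concentrations, [Cr³⁺]^2 in the numerator gives [Cr³⁺] = 0.0027 M.

0.0027 M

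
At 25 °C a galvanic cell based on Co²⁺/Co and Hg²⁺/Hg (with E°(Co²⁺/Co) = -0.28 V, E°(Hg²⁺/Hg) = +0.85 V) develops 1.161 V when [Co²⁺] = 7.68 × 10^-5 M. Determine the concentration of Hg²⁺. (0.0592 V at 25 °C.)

From the Nernst equation, log Q = n(E° − E)/0.0592 = 2(1.13 − 1.161)/0.0592 = -1.047, so Q = 0.0897.
With Q = [Co²⁺]/[Hg²⁺] and the known concentrations, [Hg²⁺] in the denominator gives [Hg²⁺] = 8.6 × 10^-4 M.

8.6 × 10^-4 M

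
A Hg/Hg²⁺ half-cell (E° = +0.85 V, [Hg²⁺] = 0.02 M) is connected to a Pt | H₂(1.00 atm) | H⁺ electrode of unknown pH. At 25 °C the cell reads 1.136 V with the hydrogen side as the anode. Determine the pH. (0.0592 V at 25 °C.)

E°_cell = 0.85 V and n = 2.
log Q = n(E° − E)/0.0592 = 2×(0.85 − 1.136)/0.0592 = -9.662.
With Q = [H⁺]^2 / ([Hg²⁺]·P(H₂)), solving for [H⁺] gives log[H⁺] = -5.681, so pH = 5.68.

pH = 5.68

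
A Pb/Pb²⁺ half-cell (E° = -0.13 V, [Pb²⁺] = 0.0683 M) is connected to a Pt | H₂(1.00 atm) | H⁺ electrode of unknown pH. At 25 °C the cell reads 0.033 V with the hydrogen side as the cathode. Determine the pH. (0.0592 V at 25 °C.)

pH = 2.22

E°_cell = 0.13 V and n = 2.
log Q = n(E° − E)/0.0592 = 2×(0.13 − 0.033)/0.0592 = 3.277.
With Q = [Pb²⁺]·P(H₂) / [H⁺]^2, solving for [H⁺] gives log[H⁺] = -2.221, so pH = 2.22.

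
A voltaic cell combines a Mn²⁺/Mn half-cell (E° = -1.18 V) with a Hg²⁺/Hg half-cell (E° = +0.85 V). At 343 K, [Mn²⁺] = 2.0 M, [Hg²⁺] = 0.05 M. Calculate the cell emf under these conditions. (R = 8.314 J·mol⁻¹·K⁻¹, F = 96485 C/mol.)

1.98 V

The Hg²⁺/Hg couple has the higher reduction potential and acts as the cathode, so E°_cell = +0.85 − (-1.18) = 2.03 V.
Balancing electrons gives n = 2; the reaction quotient is Q = [Mn²⁺]/[Hg²⁺] = 40.0.
E = E° − (RT/nF) ln Q = 2.03 − (8.314×343)/(2×96485) × (3.689) = 2.030 − 0.055 = 1.975 V.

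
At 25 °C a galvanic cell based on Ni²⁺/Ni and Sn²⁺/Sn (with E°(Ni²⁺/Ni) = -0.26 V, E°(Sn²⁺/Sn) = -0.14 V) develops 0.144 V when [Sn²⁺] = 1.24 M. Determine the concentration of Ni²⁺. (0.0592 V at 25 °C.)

From the Nernst equation, log Q = n(E° − E)/0.0592 = 2(0.12 − 0.144)/0.0592 = -0.811, so Q = 0.155.
With Q = [Ni²⁺]/[Sn²⁺] and the known concentrations, [Ni²⁺] in the numerator gives [Ni²⁺] = 0.19 M.

0.19 M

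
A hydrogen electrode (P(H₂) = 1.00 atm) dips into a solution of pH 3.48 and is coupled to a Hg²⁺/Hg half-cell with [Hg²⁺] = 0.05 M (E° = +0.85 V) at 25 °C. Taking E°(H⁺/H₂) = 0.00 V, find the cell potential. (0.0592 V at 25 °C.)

1.02 V

The Hg²⁺/Hg couple is the cathode, so E°_cell = 0.85 V; n = 2.
[H⁺] = 10^(−3.48) = 3.3 × 10^-4 M, and Q = [H⁺]^2 / ([Hg²⁺]·P(H₂)) = 2.19 × 10^-6.
E = E° − (0.0592/2) log Q = 0.85 − (0.0592/2)(-5.659) = 1.018 V.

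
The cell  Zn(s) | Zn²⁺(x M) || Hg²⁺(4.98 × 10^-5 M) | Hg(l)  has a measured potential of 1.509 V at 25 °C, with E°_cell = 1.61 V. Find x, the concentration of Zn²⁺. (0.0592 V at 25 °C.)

0.13 M

From the Nernst equation, log Q = n(E° − E)/0.0592 = 2(1.61 − 1.509)/0.0592 = 3.412, so Q = 2580.
With Q = [Zn²⁺]/[Hg²⁺] and the known concentrations, [Zn²⁺] in the numerator gives [Zn²⁺] = 0.13 M.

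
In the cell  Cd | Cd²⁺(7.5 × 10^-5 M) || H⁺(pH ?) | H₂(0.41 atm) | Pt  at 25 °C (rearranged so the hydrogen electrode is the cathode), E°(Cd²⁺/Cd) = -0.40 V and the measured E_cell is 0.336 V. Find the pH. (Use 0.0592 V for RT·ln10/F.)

pH = 3.34

E°_cell = 0.40 V and n = 2.
log Q = n(E° − E)/0.0592 = 2×(0.40 − 0.336)/0.0592 = 2.162.
With Q = [Cd²⁺]·P(H₂) / [H⁺]^2, solving for [H⁺] gives log[H⁺] = -3.337, so pH = 3.34.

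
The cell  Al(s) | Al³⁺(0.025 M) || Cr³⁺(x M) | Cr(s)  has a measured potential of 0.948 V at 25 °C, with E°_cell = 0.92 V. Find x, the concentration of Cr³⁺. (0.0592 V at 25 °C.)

0.66 M

From the Nernst equation, log Q = n(E° − E)/0.0592 = 3(0.92 − 0.948)/0.0592 = -1.419, so Q = 0.0381.
With Q = [Al³⁺]/[Cr³⁺] and the known concentrations, [Cr³⁺] in the denominator gives [Cr³⁺] = 0.66 M.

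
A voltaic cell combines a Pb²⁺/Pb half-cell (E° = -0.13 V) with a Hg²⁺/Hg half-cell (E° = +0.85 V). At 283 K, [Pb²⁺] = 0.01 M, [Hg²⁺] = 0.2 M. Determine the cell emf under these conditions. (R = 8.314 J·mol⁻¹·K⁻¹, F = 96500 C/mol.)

1.02 V

The Hg²⁺/Hg couple has the higher reduction potential and acts as the cathode, so E°_cell = +0.85 − (-0.13) = 0.98 V.
Balancing electrons gives n = 2; the reaction quotient is Q = [Pb²⁺]/[Hg²⁺] = 0.0500.
E = E° − (RT/nF) ln Q = 0.98 − (8.314×283)/(2×96500) × (-2.996) = 0.980 + 0.037 = 1.017 V.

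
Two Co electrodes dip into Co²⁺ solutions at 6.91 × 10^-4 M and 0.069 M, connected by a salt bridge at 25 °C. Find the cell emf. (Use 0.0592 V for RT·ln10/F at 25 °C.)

0.059 V

Both half-cells are Co²⁺/Co, so E°_cell = 0. The concentrated side is the cathode; the cell reaction moves Co²⁺ from high to low concentration with n = 2.
Q = [Co²⁺]_dilute/[Co²⁺]_conc = 6.91 × 10^-4/0.069 = 0.0100.
E = 0 − (0.0592/2) log Q = −(0.0592/2)(-1.999) = 0.0592 V.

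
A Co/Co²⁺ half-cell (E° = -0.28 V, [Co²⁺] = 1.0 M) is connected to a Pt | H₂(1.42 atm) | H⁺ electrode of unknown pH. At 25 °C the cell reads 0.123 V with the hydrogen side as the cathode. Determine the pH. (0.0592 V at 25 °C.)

E°_cell = 0.28 V and n = 2.
log Q = n(E° − E)/0.0592 = 2×(0.28 − 0.123)/0.0592 = 5.304.
With Q = [Co²⁺]·P(H₂) / [H⁺]^2, solving for [H⁺] gives log[H⁺] = -2.576, so pH = 2.58.

pH = 2.58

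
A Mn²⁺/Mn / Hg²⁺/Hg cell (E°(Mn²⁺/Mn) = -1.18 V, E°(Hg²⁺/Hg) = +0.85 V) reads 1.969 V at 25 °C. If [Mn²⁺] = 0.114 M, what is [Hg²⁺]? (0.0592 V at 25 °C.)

9.9 × 10^-4 M

From the Nernst equation, log Q = n(E° − E)/0.0592 = 2(2.03 − 1.969)/0.0592 = 2.061, so Q = 115.
With Q = [Mn²⁺]/[Hg²⁺] and the known concentrations, [Hg²⁺] in the denominator gives [Hg²⁺] = 9.9 × 10^-4 M.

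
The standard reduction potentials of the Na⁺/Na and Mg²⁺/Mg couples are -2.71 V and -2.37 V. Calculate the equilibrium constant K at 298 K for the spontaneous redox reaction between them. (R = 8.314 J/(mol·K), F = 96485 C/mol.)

E°_cell = -2.37 − (-2.71) = 0.34 V, with n = 2 electrons transferred.
At equilibrium E = 0, so the Nernst equation gives ln K = nFE°/RT = (2)(96485)(0.34)/((8.314)(298)) = 26.48.
K = e^26.48 = 3.2 × 10^11.

3.2 × 10^11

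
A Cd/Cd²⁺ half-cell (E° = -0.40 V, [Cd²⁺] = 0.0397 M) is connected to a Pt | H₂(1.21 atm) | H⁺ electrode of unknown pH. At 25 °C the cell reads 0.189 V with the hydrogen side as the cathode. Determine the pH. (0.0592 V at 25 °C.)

E°_cell = 0.40 V and n = 2.
log Q = n(E° − E)/0.0592 = 2×(0.40 − 0.189)/0.0592 = 7.128.
With Q = [Cd²⁺]·P(H₂) / [H⁺]^2, solving for [H⁺] gives log[H⁺] = -4.223, so pH = 4.22.

pH = 4.22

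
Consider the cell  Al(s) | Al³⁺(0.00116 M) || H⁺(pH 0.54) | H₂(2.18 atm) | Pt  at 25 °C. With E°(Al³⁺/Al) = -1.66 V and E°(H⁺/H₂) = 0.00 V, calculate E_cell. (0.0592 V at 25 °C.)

1.68 V

The hydrogen couple is the cathode, so E°_cell = 1.66 V; n = 6.
[H⁺] = 10^(−0.54) = 0.29 M, and Q = [Al³⁺]^2·P(H₂)^3 / [H⁺]^6 = 0.0242.
E = E° − (0.0592/6) log Q = 1.66 − (0.0592/6)(-1.616) = 1.676 V.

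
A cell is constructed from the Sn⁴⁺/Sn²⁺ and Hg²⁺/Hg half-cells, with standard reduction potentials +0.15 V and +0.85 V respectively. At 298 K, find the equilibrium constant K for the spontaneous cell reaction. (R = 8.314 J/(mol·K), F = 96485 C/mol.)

4.8 × 10^23

E°_cell = +0.85 − (+0.15) = 0.70 V, with n = 2 electrons transferred.
At equilibrium E = 0, so the Nernst equation gives ln K = nFE°/RT = (2)(96485)(0.70)/((8.314)(298)) = 54.52.
K = e^54.52 = 4.8 × 10^23.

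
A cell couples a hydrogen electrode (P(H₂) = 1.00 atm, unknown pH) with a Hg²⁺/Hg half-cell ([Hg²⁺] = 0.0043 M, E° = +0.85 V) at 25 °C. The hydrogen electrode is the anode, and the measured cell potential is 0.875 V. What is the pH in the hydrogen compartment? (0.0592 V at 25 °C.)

E°_cell = 0.85 V and n = 2.
log Q = n(E° − E)/0.0592 = 2×(0.85 − 0.875)/0.0592 = -0.845.
With Q = [H⁺]^2 / ([Hg²⁺]·P(H₂)), solving for [H⁺] gives log[H⁺] = -1.606, so pH = 1.61.

pH = 1.61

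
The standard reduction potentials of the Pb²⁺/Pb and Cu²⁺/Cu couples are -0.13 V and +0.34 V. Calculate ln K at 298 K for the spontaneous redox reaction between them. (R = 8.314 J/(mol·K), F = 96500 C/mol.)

ln K = 36.6

E°_cell = +0.34 − (-0.13) = 0.47 V, with n = 2 electrons transferred.
At equilibrium E = 0, so the Nernst equation gives ln K = nFE°/RT = (2)(96500)(0.47)/((8.314)(298)) = 36.61.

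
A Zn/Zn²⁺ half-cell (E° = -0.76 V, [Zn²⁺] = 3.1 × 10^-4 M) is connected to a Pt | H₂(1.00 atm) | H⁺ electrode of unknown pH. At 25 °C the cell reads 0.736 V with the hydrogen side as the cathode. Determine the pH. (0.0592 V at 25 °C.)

pH = 2.16

E°_cell = 0.76 V and n = 2.
log Q = n(E° − E)/0.0592 = 2×(0.76 − 0.736)/0.0592 = 0.811.
With Q = [Zn²⁺]·P(H₂) / [H⁺]^2, solving for [H⁺] gives log[H⁺] = -2.160, so pH = 2.16.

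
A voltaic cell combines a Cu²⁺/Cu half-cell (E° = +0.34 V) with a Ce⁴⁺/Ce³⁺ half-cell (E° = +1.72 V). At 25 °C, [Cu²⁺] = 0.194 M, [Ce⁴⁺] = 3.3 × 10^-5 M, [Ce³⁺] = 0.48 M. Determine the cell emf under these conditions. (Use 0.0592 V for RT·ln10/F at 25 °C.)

1.15 V

The Ce⁴⁺/Ce³⁺ couple has the higher reduction potential and acts as the cathode, so E°_cell = +1.72 − (+0.34) = 1.38 V.
Balancing electrons gives n = 2; the reaction quotient is Q = [Cu²⁺]·[Ce³⁺]^2/[Ce⁴⁺]^2 = 4.1 × 10^7.
At 25 °C, E = E° − (0.0592/n) log Q = 1.38 − (0.0592/2)(7.613) = 1.380 − 0.225 = 1.155 V.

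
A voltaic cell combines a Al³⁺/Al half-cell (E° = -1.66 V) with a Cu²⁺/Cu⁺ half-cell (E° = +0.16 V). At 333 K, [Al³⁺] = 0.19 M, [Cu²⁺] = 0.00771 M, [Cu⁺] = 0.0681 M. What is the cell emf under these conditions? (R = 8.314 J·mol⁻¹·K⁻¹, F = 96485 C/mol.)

The Cu²⁺/Cu⁺ couple has the higher reduction potential and acts as the cathode, so E°_cell = +0.16 − (-1.66) = 1.82 V.
Balancing electrons gives n = 3; the reaction quotient is Q = [Al³⁺]·[Cu⁺]^3/[Cu²⁺]^3 = 131.
E = E° − (RT/nF) ln Q = 1.82 − (8.314×333)/(3×96485) × (4.875) = 1.820 − 0.047 = 1.773 V.

1.77 V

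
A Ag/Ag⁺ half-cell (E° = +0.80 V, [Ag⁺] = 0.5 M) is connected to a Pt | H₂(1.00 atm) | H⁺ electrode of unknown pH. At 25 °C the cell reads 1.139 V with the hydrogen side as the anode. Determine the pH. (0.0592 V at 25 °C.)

E°_cell = 0.80 V and n = 2.
log Q = n(E° − E)/0.0592 = 2×(0.80 − 1.139)/0.0592 = -11.453.
With Q = [H⁺]^2 / ([Ag⁺]^2·P(H₂)), solving for [H⁺] gives log[H⁺] = -6.027, so pH = 6.03.

pH = 6.03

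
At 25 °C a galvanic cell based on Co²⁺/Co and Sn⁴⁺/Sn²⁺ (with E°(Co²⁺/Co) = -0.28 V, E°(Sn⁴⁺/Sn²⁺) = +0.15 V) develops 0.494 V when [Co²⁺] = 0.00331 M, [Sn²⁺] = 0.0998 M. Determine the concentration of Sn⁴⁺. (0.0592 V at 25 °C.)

From the Nernst equation, log Q = n(E° − E)/0.0592 = 2(0.43 − 0.494)/0.0592 = -2.162, so Q = 0.00688.
With Q = [Co²⁺]·[Sn²⁺]/[Sn⁴⁺] and the known concentrations, [Sn⁴⁺] in the denominator gives [Sn⁴⁺] = 0.048 M.

0.048 M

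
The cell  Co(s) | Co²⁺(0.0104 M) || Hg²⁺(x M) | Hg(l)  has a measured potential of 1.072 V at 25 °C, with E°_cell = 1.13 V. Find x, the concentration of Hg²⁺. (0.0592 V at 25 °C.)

1.1 × 10^-4 M

From the Nernst equation, log Q = n(E° − E)/0.0592 = 2(1.13 − 1.072)/0.0592 = 1.959, so Q = 91.1.
With Q = [Co²⁺]/[Hg²⁺] and the known concentrations, [Hg²⁺] in the denominator gives [Hg²⁺] = 1.1 × 10^-4 M.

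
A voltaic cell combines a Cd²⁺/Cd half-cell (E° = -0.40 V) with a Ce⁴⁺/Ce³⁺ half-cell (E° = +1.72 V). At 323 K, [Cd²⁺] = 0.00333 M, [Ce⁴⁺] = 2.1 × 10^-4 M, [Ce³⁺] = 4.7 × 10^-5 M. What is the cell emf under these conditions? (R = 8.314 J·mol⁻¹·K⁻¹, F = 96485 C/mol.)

2.24 V

The Ce⁴⁺/Ce³⁺ couple has the higher reduction potential and acts as the cathode, so E°_cell = +1.72 − (-0.40) = 2.12 V.
Balancing electrons gives n = 2; the reaction quotient is Q = [Cd²⁺]·[Ce³⁺]^2/[Ce⁴⁺]^2 = 1.67 × 10^-4.
E = E° − (RT/nF) ln Q = 2.12 − (8.314×323)/(2×96485) × (-8.699) = 2.120 + 0.121 = 2.241 V.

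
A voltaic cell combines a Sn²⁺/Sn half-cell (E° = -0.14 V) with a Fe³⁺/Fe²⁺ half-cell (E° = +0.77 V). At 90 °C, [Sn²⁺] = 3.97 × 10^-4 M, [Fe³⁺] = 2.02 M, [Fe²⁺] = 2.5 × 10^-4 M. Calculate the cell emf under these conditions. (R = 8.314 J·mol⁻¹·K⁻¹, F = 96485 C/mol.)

1.31 V

The Fe³⁺/Fe²⁺ couple has the higher reduction potential and acts as the cathode, so E°_cell = +0.77 − (-0.14) = 0.91 V.
Balancing electrons gives n = 2; the reaction quotient is Q = [Sn²⁺]·[Fe²⁺]^2/[Fe³⁺]^2 = 6.08 × 10^-12.
E = E° − (RT/nF) ln Q = 0.91 − (8.314×363)/(2×96485) × (-25.826) = 0.910 + 0.404 = 1.314 V.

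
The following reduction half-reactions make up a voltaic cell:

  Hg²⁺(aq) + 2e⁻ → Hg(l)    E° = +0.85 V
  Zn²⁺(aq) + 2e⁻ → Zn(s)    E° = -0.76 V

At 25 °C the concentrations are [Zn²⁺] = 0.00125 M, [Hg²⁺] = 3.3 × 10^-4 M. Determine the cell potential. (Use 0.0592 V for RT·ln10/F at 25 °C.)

1.59 V

The Hg²⁺/Hg couple has the higher reduction potential and acts as the cathode, so E°_cell = +0.85 − (-0.76) = 1.61 V.
Balancing electrons gives n = 2; the reaction quotient is Q = [Zn²⁺]/[Hg²⁺] = 3.79.
At 25 °C, E = E° − (0.0592/n) log Q = 1.61 − (0.0592/2)(0.578) = 1.610 − 0.017 = 1.593 V.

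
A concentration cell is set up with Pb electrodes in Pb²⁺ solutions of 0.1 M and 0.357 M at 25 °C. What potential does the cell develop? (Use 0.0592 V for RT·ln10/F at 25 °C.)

0.016 V

Both half-cells are Pb²⁺/Pb, so E°_cell = 0. The concentrated side is the cathode; the cell reaction moves Pb²⁺ from high to low concentration with n = 2.
Q = [Pb²⁺]_dilute/[Pb²⁺]_conc = 0.1/0.357 = 0.280.
E = 0 − (0.0592/2) log Q = −(0.0592/2)(-0.553) = 0.0164 V.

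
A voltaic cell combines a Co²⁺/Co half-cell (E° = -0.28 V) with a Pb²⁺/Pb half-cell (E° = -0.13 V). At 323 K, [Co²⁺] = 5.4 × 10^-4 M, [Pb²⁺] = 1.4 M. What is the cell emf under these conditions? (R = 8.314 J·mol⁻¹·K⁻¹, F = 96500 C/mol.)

0.259 V

The Pb²⁺/Pb couple has the higher reduction potential and acts as the cathode, so E°_cell = -0.13 − (-0.28) = 0.15 V.
Balancing electrons gives n = 2; the reaction quotient is Q = [Co²⁺]/[Pb²⁺] = 3.86 × 10^-4.
E = E° − (RT/nF) ln Q = 0.15 − (8.314×323)/(2×96500) × (-7.860) = 0.150 + 0.109 = 0.259 V.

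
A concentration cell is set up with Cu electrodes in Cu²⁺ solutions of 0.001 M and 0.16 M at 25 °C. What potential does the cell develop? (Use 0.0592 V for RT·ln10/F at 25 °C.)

0.065 V

Both half-cells are Cu²⁺/Cu, so E°_cell = 0. The concentrated side is the cathode; the cell reaction moves Cu²⁺ from high to low concentration with n = 2.
Q = [Cu²⁺]_dilute/[Cu²⁺]_conc = 0.001/0.16 = 0.00625.
E = 0 − (0.0592/2) log Q = −(0.0592/2)(-2.204) = 0.0652 V.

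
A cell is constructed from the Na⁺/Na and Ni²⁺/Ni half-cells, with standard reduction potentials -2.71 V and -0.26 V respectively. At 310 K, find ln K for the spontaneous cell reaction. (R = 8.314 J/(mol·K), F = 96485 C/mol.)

ln K = 183.4

E°_cell = -0.26 − (-2.71) = 2.45 V, with n = 2 electrons transferred.
At equilibrium E = 0, so the Nernst equation gives ln K = nFE°/RT = (2)(96485)(2.45)/((8.314)(310)) = 183.44.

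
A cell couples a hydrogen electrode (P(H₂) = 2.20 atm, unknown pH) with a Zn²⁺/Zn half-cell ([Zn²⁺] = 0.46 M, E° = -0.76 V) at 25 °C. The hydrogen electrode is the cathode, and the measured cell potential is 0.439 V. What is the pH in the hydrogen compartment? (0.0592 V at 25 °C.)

pH = 5.42

E°_cell = 0.76 V and n = 2.
log Q = n(E° − E)/0.0592 = 2×(0.76 − 0.439)/0.0592 = 10.845.
With Q = [Zn²⁺]·P(H₂) / [H⁺]^2, solving for [H⁺] gives log[H⁺] = -5.420, so pH = 5.42.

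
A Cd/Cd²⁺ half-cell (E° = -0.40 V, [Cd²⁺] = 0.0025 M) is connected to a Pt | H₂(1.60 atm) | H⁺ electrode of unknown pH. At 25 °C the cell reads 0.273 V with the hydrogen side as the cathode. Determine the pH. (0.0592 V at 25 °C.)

pH = 3.34

E°_cell = 0.40 V and n = 2.
log Q = n(E° − E)/0.0592 = 2×(0.40 − 0.273)/0.0592 = 4.291.
With Q = [Cd²⁺]·P(H₂) / [H⁺]^2, solving for [H⁺] gives log[H⁺] = -3.344, so pH = 3.34.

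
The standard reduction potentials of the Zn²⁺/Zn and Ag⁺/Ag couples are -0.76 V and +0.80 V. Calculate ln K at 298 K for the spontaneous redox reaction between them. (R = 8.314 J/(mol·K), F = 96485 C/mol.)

ln K = 121.5

E°_cell = +0.80 − (-0.76) = 1.56 V, with n = 2 electrons transferred.
At equilibrium E = 0, so the Nernst equation gives ln K = nFE°/RT = (2)(96485)(1.56)/((8.314)(298)) = 121.50.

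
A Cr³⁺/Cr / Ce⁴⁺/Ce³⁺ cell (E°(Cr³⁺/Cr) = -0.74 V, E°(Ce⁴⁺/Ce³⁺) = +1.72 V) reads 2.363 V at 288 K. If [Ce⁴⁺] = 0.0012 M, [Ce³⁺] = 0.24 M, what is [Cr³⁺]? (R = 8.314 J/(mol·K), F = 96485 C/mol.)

0.015 M

From the Nernst equation, ln Q = nF(E° − E)/RT = 3×96485×(2.46 − 2.363)/(8.314×288) = 11.726, so Q = 1.24 × 10^5.
With Q = [Cr³⁺]·[Ce³⁺]^3/[Ce⁴⁺]^3 and the known concentrations, [Cr³⁺] in the numerator gives [Cr³⁺] = 0.015 M.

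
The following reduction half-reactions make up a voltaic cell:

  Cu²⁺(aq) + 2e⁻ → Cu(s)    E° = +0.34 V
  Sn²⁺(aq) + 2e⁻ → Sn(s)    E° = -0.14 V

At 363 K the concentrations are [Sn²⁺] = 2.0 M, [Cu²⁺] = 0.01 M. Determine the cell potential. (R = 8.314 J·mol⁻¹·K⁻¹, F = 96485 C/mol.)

The Cu²⁺/Cu couple has the higher reduction potential and acts as the cathode, so E°_cell = +0.34 − (-0.14) = 0.48 V.
Balancing electrons gives n = 2; the reaction quotient is Q = [Sn²⁺]/[Cu²⁺] = 200.
E = E° − (RT/nF) ln Q = 0.48 − (8.314×363)/(2×96485) × (5.298) = 0.480 − 0.083 = 0.397 V.

0.397 V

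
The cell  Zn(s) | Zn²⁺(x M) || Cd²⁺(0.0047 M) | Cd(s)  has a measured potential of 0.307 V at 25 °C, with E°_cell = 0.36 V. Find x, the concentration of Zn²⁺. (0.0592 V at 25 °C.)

From the Nernst equation, log Q = n(E° − E)/0.0592 = 2(0.36 − 0.307)/0.0592 = 1.791, so Q = 61.7.
With Q = [Zn²⁺]/[Cd²⁺] and the known concentrations, [Zn²⁺] in the numerator gives [Zn²⁺] = 0.29 M.

0.29 M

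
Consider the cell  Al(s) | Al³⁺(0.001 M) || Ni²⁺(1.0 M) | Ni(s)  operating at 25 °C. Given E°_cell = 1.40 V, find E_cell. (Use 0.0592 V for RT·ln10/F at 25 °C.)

1.46 V

Balancing electrons gives n = 6; the reaction quotient is Q = [Al³⁺]^2/[Ni²⁺]^3 = 1 × 10^-6.
At 25 °C, E = E° − (0.0592/n) log Q = 1.40 − (0.0592/6)(-6.000) = 1.400 + 0.059 = 1.459 V.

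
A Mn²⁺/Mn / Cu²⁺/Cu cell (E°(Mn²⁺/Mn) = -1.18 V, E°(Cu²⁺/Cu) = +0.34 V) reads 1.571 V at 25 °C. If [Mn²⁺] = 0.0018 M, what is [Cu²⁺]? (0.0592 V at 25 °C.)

From the Nernst equation, log Q = n(E° − E)/0.0592 = 2(1.52 − 1.571)/0.0592 = -1.723, so Q = 0.0189.
With Q = [Mn²⁺]/[Cu²⁺] and the known concentrations, [Cu²⁺] in the denominator gives [Cu²⁺] = 0.095 M.

0.095 M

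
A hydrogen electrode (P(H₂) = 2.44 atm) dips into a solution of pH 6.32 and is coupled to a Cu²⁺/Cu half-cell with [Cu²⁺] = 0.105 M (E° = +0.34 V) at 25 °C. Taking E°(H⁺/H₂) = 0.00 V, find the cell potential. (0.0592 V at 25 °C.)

The Cu²⁺/Cu couple is the cathode, so E°_cell = 0.34 V; n = 2.
[H⁺] = 10^(−6.32) = 4.8 × 10^-7 M, and Q = [H⁺]^2 / ([Cu²⁺]·P(H₂)) = 8.94 × 10^-13.
E = E° − (0.0592/2) log Q = 0.34 − (0.0592/2)(-12.049) = 0.697 V.

0.70 V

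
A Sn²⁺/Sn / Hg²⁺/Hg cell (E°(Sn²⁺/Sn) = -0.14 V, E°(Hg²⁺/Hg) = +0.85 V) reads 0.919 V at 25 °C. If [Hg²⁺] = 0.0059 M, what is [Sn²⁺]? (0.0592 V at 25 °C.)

From the Nernst equation, log Q = n(E° − E)/0.0592 = 2(0.99 − 0.919)/0.0592 = 2.399, so Q = 250.
With Q = [Sn²⁺]/[Hg²⁺] and the known concentrations, [Sn²⁺] in the numerator gives [Sn²⁺] = 1.5 M.

1.5 M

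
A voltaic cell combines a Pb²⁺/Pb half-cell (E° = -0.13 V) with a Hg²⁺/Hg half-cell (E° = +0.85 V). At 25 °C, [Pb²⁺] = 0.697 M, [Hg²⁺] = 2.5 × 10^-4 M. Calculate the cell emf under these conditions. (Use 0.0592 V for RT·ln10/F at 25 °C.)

The Hg²⁺/Hg couple has the higher reduction potential and acts as the cathode, so E°_cell = +0.85 − (-0.13) = 0.98 V.
Balancing electrons gives n = 2; the reaction quotient is Q = [Pb²⁺]/[Hg²⁺] = 2790.
At 25 °C, E = E° − (0.0592/n) log Q = 0.98 − (0.0592/2)(3.445) = 0.980 − 0.102 = 0.878 V.

0.878 V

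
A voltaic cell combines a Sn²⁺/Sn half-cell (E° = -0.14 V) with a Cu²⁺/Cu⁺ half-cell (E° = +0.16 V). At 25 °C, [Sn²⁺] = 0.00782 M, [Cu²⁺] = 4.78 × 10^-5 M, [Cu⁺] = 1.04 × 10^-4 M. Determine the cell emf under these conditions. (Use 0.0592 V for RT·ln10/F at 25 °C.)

The Cu²⁺/Cu⁺ couple has the higher reduction potential and acts as the cathode, so E°_cell = +0.16 − (-0.14) = 0.30 V.
Balancing electrons gives n = 2; the reaction quotient is Q = [Sn²⁺]·[Cu⁺]^2/[Cu²⁺]^2 = 0.0370.
At 25 °C, E = E° − (0.0592/n) log Q = 0.30 − (0.0592/2)(-1.432) = 0.300 + 0.042 = 0.342 V.

0.342 V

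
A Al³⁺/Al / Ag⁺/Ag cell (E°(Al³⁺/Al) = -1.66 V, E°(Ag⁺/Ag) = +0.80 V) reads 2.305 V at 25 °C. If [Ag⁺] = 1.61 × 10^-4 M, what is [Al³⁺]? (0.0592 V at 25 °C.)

From the Nernst equation, log Q = n(E° − E)/0.0592 = 3(2.46 − 2.305)/0.0592 = 7.855, so Q = 7.16 × 10^7.
With Q = [Al³⁺]/[Ag⁺]^3 and the known concentrations, [Al³⁺] in the numerator gives [Al³⁺] = 3 × 10^-4 M.

3 × 10^-4 M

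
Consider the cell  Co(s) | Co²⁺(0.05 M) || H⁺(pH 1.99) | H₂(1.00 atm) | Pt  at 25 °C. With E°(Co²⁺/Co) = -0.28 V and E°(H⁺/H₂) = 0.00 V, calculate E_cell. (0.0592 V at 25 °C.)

The hydrogen couple is the cathode, so E°_cell = 0.28 V; n = 2.
[H⁺] = 10^(−1.99) = 0.010 M, and Q = [Co²⁺]·P(H₂) / [H⁺]^2 = 477.
E = E° − (0.0592/2) log Q = 0.28 − (0.0592/2)(2.679) = 0.201 V.

0.20 V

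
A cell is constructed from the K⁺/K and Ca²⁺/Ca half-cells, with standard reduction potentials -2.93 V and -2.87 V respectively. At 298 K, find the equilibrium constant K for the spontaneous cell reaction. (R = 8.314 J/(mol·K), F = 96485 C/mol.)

110

E°_cell = -2.87 − (-2.93) = 0.06 V, with n = 2 electrons transferred.
At equilibrium E = 0, so the Nernst equation gives ln K = nFE°/RT = (2)(96485)(0.06)/((8.314)(298)) = 4.67.
K = e^4.67 = 110.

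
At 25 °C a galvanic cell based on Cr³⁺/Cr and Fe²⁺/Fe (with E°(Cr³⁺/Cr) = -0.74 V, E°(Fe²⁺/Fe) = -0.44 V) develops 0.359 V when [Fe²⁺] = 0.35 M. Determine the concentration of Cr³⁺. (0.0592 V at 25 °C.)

From the Nernst equation, log Q = n(E° − E)/0.0592 = 6(0.30 − 0.359)/0.0592 = -5.980, so Q = 1.05 × 10^-6.
With Q = [Cr³⁺]^2/[Fe²⁺]^3 and the known concentrations, [Cr³⁺]^2 in the numerator gives [Cr³⁺] = 2.1 × 10^-4 M.

2.1 × 10^-4 M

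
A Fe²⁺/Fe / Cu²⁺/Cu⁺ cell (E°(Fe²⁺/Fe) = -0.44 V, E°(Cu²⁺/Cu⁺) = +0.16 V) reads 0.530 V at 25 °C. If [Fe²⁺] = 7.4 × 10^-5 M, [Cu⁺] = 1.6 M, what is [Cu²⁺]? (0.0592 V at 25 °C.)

9 × 10^-4 M

From the Nernst equation, log Q = n(E° − E)/0.0592 = 2(0.60 − 0.530)/0.0592 = 2.365, so Q = 232.
With Q = [Fe²⁺]·[Cu⁺]^2/[Cu²⁺]^2 and the known concentrations, [Cu²⁺]^2 in the denominator gives [Cu²⁺] = 9 × 10^-4 M.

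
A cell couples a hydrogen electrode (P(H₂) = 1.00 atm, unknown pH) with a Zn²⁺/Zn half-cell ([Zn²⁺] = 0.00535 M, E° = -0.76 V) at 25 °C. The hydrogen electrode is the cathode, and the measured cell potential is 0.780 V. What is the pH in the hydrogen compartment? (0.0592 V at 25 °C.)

E°_cell = 0.76 V and n = 2.
log Q = n(E° − E)/0.0592 = 2×(0.76 − 0.780)/0.0592 = -0.676.
With Q = [Zn²⁺]·P(H₂) / [H⁺]^2, solving for [H⁺] gives log[H⁺] = -0.798, so pH = 0.80.

pH = 0.80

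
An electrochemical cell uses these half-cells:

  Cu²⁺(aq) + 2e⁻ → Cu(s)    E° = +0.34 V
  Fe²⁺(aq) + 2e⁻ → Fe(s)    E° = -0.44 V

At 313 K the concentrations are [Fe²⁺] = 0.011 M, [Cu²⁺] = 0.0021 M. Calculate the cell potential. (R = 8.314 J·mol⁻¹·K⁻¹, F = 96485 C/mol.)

0.758 V

The Cu²⁺/Cu couple has the higher reduction potential and acts as the cathode, so E°_cell = +0.34 − (-0.44) = 0.78 V.
Balancing electrons gives n = 2; the reaction quotient is Q = [Fe²⁺]/[Cu²⁺] = 5.24.
E = E° − (RT/nF) ln Q = 0.78 − (8.314×313)/(2×96485) × (1.656) = 0.780 − 0.022 = 0.758 V.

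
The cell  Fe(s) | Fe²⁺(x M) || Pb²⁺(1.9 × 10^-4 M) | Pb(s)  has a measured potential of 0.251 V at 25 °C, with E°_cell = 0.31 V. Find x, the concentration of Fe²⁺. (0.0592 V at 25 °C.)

From the Nernst equation, log Q = n(E° − E)/0.0592 = 2(0.31 − 0.251)/0.0592 = 1.993, so Q = 98.5.
With Q = [Fe²⁺]/[Pb²⁺] and the known concentrations, [Fe²⁺] in the numerator gives [Fe²⁺] = 0.019 M.

0.019 M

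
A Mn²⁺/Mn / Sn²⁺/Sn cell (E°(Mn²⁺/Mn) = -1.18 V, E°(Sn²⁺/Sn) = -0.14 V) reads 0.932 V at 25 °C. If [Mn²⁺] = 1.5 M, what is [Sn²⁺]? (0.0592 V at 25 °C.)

From the Nernst equation, log Q = n(E° − E)/0.0592 = 2(1.04 − 0.932)/0.0592 = 3.649, so Q = 4450.
With Q = [Mn²⁺]/[Sn²⁺] and the known concentrations, [Sn²⁺] in the denominator gives [Sn²⁺] = 3.4 × 10^-4 M.

3.4 × 10^-4 M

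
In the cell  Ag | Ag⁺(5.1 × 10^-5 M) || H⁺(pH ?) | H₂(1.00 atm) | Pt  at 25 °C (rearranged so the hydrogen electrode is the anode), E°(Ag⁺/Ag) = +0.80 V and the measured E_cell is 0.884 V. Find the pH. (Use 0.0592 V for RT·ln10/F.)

pH = 5.71

E°_cell = 0.80 V and n = 2.
log Q = n(E° − E)/0.0592 = 2×(0.80 − 0.884)/0.0592 = -2.838.
With Q = [H⁺]^2 / ([Ag⁺]^2·P(H₂)), solving for [H⁺] gives log[H⁺] = -5.711, so pH = 5.71.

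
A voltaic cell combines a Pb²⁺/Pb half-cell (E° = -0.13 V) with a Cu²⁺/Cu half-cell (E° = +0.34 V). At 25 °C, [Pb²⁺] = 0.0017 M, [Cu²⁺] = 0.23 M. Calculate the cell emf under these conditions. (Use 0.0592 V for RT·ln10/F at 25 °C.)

0.533 V

The Cu²⁺/Cu couple has the higher reduction potential and acts as the cathode, so E°_cell = +0.34 − (-0.13) = 0.47 V.
Balancing electrons gives n = 2; the reaction quotient is Q = [Pb²⁺]/[Cu²⁺] = 0.00739.
At 25 °C, E = E° − (0.0592/n) log Q = 0.47 − (0.0592/2)(-2.131) = 0.470 + 0.063 = 0.533 V.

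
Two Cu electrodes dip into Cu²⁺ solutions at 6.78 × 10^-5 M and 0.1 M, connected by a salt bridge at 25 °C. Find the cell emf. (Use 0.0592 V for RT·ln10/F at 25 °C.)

0.094 V

Both half-cells are Cu²⁺/Cu, so E°_cell = 0. The concentrated side is the cathode; the cell reaction moves Cu²⁺ from high to low concentration with n = 2.
Q = [Cu²⁺]_dilute/[Cu²⁺]_conc = 6.78 × 10^-5/0.1 = 6.78 × 10^-4.
E = 0 − (0.0592/2) log Q = −(0.0592/2)(-3.169) = 0.0938 V.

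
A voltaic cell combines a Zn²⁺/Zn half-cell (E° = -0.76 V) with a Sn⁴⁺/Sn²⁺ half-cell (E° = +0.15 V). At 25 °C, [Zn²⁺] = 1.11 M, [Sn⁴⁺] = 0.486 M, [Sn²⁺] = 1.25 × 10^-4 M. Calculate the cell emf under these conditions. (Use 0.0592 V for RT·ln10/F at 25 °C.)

The Sn⁴⁺/Sn²⁺ couple has the higher reduction potential and acts as the cathode, so E°_cell = +0.15 − (-0.76) = 0.91 V.
Balancing electrons gives n = 2; the reaction quotient is Q = [Zn²⁺]·[Sn²⁺]/[Sn⁴⁺] = 2.85 × 10^-4.
At 25 °C, E = E° − (0.0592/n) log Q = 0.91 − (0.0592/2)(-3.544) = 0.910 + 0.105 = 1.015 V.

1.01 V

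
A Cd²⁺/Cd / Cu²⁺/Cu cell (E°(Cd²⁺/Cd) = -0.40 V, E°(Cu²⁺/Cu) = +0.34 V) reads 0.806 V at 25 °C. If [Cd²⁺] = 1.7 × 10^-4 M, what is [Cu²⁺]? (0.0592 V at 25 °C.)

From the Nernst equation, log Q = n(E° − E)/0.0592 = 2(0.74 − 0.806)/0.0592 = -2.230, so Q = 0.00589.
With Q = [Cd²⁺]/[Cu²⁺] and the known concentrations, [Cu²⁺] in the denominator gives [Cu²⁺] = 0.029 M.

0.029 M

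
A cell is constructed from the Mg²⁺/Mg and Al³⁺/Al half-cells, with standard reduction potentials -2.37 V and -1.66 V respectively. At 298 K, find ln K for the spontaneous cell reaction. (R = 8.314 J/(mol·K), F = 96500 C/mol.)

ln K = 165.9

E°_cell = -1.66 − (-2.37) = 0.71 V, with n = 6 electrons transferred.
At equilibrium E = 0, so the Nernst equation gives ln K = nFE°/RT = (6)(96500)(0.71)/((8.314)(298)) = 165.92.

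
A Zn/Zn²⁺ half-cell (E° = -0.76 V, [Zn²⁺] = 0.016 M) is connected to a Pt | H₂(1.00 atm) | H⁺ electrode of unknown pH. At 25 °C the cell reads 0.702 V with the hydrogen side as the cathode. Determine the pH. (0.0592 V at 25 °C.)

E°_cell = 0.76 V and n = 2.
log Q = n(E° − E)/0.0592 = 2×(0.76 − 0.702)/0.0592 = 1.959.
With Q = [Zn²⁺]·P(H₂) / [H⁺]^2, solving for [H⁺] gives log[H⁺] = -1.878, so pH = 1.88.

pH = 1.88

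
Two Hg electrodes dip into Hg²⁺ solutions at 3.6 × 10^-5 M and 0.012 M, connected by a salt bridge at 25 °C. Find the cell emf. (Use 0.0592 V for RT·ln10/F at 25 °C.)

Both half-cells are Hg²⁺/Hg, so E°_cell = 0. The concentrated side is the cathode; the cell reaction moves Hg²⁺ from high to low concentration with n = 2.
Q = [Hg²⁺]_dilute/[Hg²⁺]_conc = 3.6 × 10^-5/0.012 = 0.00300.
E = 0 − (0.0592/2) log Q = −(0.0592/2)(-2.523) = 0.0747 V.

0.075 V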